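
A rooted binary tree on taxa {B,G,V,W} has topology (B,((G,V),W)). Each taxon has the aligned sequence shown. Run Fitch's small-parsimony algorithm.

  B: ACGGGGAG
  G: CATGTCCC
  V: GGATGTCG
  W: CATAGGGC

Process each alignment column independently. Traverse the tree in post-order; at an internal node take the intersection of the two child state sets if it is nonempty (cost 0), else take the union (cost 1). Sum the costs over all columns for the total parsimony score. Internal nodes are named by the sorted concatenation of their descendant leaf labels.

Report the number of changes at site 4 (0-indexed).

1

site 0, node GV: G={C} ∪ V={G} → {C,G} (+1)
site 0, node GVW: GV={C,G} ∩ W={C} → {C} (+0)
site 0, node BGVW: B={A} ∪ GVW={C} → {A,C} (+1)
site 1, node GV: G={A} ∪ V={G} → {A,G} (+1)
site 1, node GVW: GV={A,G} ∩ W={A} → {A} (+0)
site 1, node BGVW: B={C} ∪ GVW={A} → {A,C} (+1)
site 2, node GV: G={T} ∪ V={A} → {A,T} (+1)
site 2, node GVW: GV={A,T} ∩ W={T} → {T} (+0)
site 2, node BGVW: B={G} ∪ GVW={T} → {G,T} (+1)
site 3, node GV: G={G} ∪ V={T} → {G,T} (+1)
site 3, node GVW: GV={G,T} ∪ W={A} → {A,G,T} (+1)
site 3, node BGVW: B={G} ∩ GVW={A,G,T} → {G} (+0)
site 4, node GV: G={T} ∪ V={G} → {G,T} (+1)
site 4, node GVW: GV={G,T} ∩ W={G} → {G} (+0)
site 4, node BGVW: B={G} ∩ GVW={G} → {G} (+0)
site 5, node GV: G={C} ∪ V={T} → {C,T} (+1)
site 5, node GVW: GV={C,T} ∪ W={G} → {C,G,T} (+1)
site 5, node BGVW: B={G} ∩ GVW={C,G,T} → {G} (+0)
site 6, node GV: G={C} ∩ V={C} → {C} (+0)
site 6, node GVW: GV={C} ∪ W={G} → {C,G} (+1)
site 6, node BGVW: B={A} ∪ GVW={C,G} → {A,C,G} (+1)
site 7, node GV: G={C} ∪ V={G} → {C,G} (+1)
site 7, node GVW: GV={C,G} ∩ W={C} → {C} (+0)
site 7, node BGVW: B={G} ∪ GVW={C} → {C,G} (+1)
per-site changes: [2, 2, 2, 2, 1, 2, 2, 2]; total = 15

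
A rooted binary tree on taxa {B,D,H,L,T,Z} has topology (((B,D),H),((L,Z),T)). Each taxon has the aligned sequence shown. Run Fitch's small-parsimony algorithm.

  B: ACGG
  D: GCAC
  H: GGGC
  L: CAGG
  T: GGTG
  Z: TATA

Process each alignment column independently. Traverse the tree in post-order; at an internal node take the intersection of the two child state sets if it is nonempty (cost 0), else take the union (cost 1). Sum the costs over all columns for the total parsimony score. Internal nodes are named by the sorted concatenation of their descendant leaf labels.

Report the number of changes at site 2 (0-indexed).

[col 0] BD: children B:{A}, D:{G} ∪→ {A,G}; cost 1
[col 0] BDH: children BD:{A,G}, H:{G} ∩→ {G}; cost 0
[col 0] LZ: children L:{C}, Z:{T} ∪→ {C,T}; cost 1
[col 0] LTZ: children LZ:{C,T}, T:{G} ∪→ {C,G,T}; cost 1
[col 0] BDHLTZ: children BDH:{G}, LTZ:{C,G,T} ∩→ {G}; cost 0
[col 1] BD: children B:{C}, D:{C} ∩→ {C}; cost 0
[col 1] BDH: children BD:{C}, H:{G} ∪→ {C,G}; cost 1
[col 1] LZ: children L:{A}, Z:{A} ∩→ {A}; cost 0
[col 1] LTZ: children LZ:{A}, T:{G} ∪→ {A,G}; cost 1
[col 1] BDHLTZ: children BDH:{C,G}, LTZ:{A,G} ∩→ {G}; cost 0
[col 2] BD: children B:{G}, D:{A} ∪→ {A,G}; cost 1
[col 2] BDH: children BD:{A,G}, H:{G} ∩→ {G}; cost 0
[col 2] LZ: children L:{G}, Z:{T} ∪→ {G,T}; cost 1
[col 2] LTZ: children LZ:{G,T}, T:{T} ∩→ {T}; cost 0
[col 2] BDHLTZ: children BDH:{G}, LTZ:{T} ∪→ {G,T}; cost 1
[col 3] BD: children B:{G}, D:{C} ∪→ {C,G}; cost 1
[col 3] BDH: children BD:{C,G}, H:{C} ∩→ {C}; cost 0
[col 3] LZ: children L:{G}, Z:{A} ∪→ {A,G}; cost 1
[col 3] LTZ: children LZ:{A,G}, T:{G} ∩→ {G}; cost 0
[col 3] BDHLTZ: children BDH:{C}, LTZ:{G} ∪→ {C,G}; cost 1
per-site changes: [3, 2, 3, 3]; total = 11

3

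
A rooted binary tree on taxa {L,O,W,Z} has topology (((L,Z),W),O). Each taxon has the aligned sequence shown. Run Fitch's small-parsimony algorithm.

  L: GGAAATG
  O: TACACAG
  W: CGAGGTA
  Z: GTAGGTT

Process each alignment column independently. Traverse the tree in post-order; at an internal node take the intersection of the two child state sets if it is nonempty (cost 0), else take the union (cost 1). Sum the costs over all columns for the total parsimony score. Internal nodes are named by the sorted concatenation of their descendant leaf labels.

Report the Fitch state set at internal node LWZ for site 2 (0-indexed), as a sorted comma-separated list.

A

[col 0] LZ: children L:{G}, Z:{G} ∩→ {G}; cost 0
[col 0] LWZ: children LZ:{G}, W:{C} ∪→ {C,G}; cost 1
[col 0] LOWZ: children LWZ:{C,G}, O:{T} ∪→ {C,G,T}; cost 1
[col 1] LZ: children L:{G}, Z:{T} ∪→ {G,T}; cost 1
[col 1] LWZ: children LZ:{G,T}, W:{G} ∩→ {G}; cost 0
[col 1] LOWZ: children LWZ:{G}, O:{A} ∪→ {A,G}; cost 1
[col 2] LZ: children L:{A}, Z:{A} ∩→ {A}; cost 0
[col 2] LWZ: children LZ:{A}, W:{A} ∩→ {A}; cost 0
[col 2] LOWZ: children LWZ:{A}, O:{C} ∪→ {A,C}; cost 1
[col 3] LZ: children L:{A}, Z:{G} ∪→ {A,G}; cost 1
[col 3] LWZ: children LZ:{A,G}, W:{G} ∩→ {G}; cost 0
[col 3] LOWZ: children LWZ:{G}, O:{A} ∪→ {A,G}; cost 1
[col 4] LZ: children L:{A}, Z:{G} ∪→ {A,G}; cost 1
[col 4] LWZ: children LZ:{A,G}, W:{G} ∩→ {G}; cost 0
[col 4] LOWZ: children LWZ:{G}, O:{C} ∪→ {C,G}; cost 1
[col 5] LZ: children L:{T}, Z:{T} ∩→ {T}; cost 0
[col 5] LWZ: children LZ:{T}, W:{T} ∩→ {T}; cost 0
[col 5] LOWZ: children LWZ:{T}, O:{A} ∪→ {A,T}; cost 1
[col 6] LZ: children L:{G}, Z:{T} ∪→ {G,T}; cost 1
[col 6] LWZ: children LZ:{G,T}, W:{A} ∪→ {A,G,T}; cost 1
[col 6] LOWZ: children LWZ:{A,G,T}, O:{G} ∩→ {G}; cost 0
per-site changes: [2, 2, 1, 2, 2, 1, 2]; total = 12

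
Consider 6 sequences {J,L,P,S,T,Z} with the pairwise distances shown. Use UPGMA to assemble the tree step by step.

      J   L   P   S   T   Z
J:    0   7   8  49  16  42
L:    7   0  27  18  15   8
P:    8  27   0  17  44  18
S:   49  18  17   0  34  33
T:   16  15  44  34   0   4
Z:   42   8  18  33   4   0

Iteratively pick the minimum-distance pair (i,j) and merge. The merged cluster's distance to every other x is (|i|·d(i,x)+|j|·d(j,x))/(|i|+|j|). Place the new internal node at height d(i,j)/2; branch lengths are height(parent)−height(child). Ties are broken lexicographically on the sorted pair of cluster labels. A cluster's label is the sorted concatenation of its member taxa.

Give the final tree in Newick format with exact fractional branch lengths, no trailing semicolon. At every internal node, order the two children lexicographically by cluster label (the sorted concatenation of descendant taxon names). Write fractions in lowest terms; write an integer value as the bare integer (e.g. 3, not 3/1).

(((J:7/2,L:7/2):53/8,(T:2,Z:2):65/8):69/16,(P:17/2,S:17/2):95/16)

iteration 1: select T,Z (d=4); attach at lengths (2, 2); label the merged cluster TZ
  updated: d(J,TZ)=29, d(L,TZ)=23/2, d(P,TZ)=31, d(S,TZ)=67/2
iteration 2: select J,L (d=7); attach at lengths (7/2, 7/2); label the merged cluster JL
  updated: d(JL,P)=35/2, d(JL,S)=67/2, d(JL,TZ)=81/4
iteration 3: select P,S (d=17); attach at lengths (17/2, 17/2); label the merged cluster PS
  updated: d(JL,PS)=51/2, d(PS,TZ)=129/4
iteration 4: select JL,TZ (d=81/4); attach at lengths (53/8, 65/8); label the merged cluster JLTZ
  updated: d(JLTZ,PS)=231/8
iteration 5: select JLTZ,PS (d=231/8); attach at lengths (69/16, 95/16); label the merged cluster JLPSTZ
final tree: (((J:7/2,L:7/2):53/8,(T:2,Z:2):65/8):69/16,(P:17/2,S:17/2):95/16)
total length: 53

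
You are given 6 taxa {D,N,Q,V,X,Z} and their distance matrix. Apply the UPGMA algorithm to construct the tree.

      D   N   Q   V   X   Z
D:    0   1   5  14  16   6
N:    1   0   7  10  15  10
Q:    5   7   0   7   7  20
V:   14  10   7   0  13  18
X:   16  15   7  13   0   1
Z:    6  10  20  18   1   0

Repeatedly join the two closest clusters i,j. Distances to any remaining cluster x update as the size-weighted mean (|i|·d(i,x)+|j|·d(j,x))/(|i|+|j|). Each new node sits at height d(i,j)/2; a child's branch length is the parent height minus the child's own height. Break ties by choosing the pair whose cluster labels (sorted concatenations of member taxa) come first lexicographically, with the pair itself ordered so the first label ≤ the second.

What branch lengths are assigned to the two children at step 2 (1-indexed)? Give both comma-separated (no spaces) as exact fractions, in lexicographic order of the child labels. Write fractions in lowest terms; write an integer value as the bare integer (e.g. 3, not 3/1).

1/2,1/2

iteration 1: select D,N (d=1); attach at lengths (1/2, 1/2); label the merged cluster DN
  updated: d(DN,Q)=6, d(DN,V)=12, d(DN,X)=31/2, d(DN,Z)=8
iteration 2: select X,Z (d=1); attach at lengths (1/2, 1/2); label the merged cluster XZ
  updated: d(DN,XZ)=47/4, d(Q,XZ)=27/2, d(V,XZ)=31/2
iteration 3: select DN,Q (d=6); attach at lengths (5/2, 3); label the merged cluster DNQ
  updated: d(DNQ,V)=31/3, d(DNQ,XZ)=37/3
iteration 4: select DNQ,V (d=31/3); attach at lengths (13/6, 31/6); label the merged cluster DNQV
  updated: d(DNQV,XZ)=105/8
iteration 5: select DNQV,XZ (d=105/8); attach at lengths (67/48, 97/16); label the merged cluster DNQVXZ
final tree: ((((D:1/2,N:1/2):5/2,Q:3):13/6,V:31/6):67/48,(X:1/2,Z:1/2):97/16)
total length: 535/24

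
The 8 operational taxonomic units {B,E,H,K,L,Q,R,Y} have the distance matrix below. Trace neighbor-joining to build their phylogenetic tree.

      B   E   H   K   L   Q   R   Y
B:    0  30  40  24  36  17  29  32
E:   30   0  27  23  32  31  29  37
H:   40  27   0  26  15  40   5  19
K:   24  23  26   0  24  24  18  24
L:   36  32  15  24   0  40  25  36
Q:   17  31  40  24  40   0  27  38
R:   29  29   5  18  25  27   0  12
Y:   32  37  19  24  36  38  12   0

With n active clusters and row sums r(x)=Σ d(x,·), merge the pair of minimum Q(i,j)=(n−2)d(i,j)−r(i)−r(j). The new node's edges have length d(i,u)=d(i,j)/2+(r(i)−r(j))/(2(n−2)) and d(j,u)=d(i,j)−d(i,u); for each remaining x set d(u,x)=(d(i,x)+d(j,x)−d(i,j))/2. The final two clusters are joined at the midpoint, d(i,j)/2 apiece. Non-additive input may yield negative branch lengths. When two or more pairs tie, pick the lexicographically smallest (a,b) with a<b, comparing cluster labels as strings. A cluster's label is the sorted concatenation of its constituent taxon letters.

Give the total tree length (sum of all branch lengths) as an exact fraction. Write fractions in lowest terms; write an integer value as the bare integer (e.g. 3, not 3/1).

351/4

step 1: merge (B,Q) at d=17, Q=-323; branch lengths B→31/4, Q→37/4; new cluster BQ
  updated: d(BQ,E)=22, d(BQ,H)=63/2, d(BQ,K)=31/2, d(BQ,L)=59/2, d(BQ,R)=39/2, d(BQ,Y)=53/2
step 2: merge (H,L) at d=15, Q=-210; branch lengths H→37/10, L→113/10; new cluster HL
  updated: d(BQ,HL)=23, d(E,HL)=22, d(HL,K)=35/2, d(HL,R)=15/2, d(HL,Y)=20
step 3: merge (R,Y) at d=12, Q=-315/2; branch lengths R→29/16, Y→163/16; new cluster RY
  updated: d(BQ,RY)=17, d(E,RY)=27, d(HL,RY)=31/4, d(K,RY)=15
step 4: merge (HL,RY) at d=31/4, Q=-455/4; branch lengths HL→107/24, RY→79/24; new cluster HLRY
  updated: d(BQ,HLRY)=129/8, d(E,HLRY)=165/8, d(HLRY,K)=99/8
step 5: merge (BQ,E) at d=22, Q=-301/4; branch lengths BQ→8, E→14; new cluster BEQ
  updated: d(BEQ,HLRY)=59/8, d(BEQ,K)=33/4
step 6: merge (BEQ,HLRY) at d=59/8, Q=-28; branch lengths BEQ→13/8, HLRY→23/4; new cluster BEHLQRY
  updated: d(BEHLQRY,K)=53/8
step 7: merge (BEHLQRY,K) at d=53/8; branch lengths BEHLQRY→53/16, K→53/16; new cluster BEHKLQRY
final tree: ((((B:31/4,Q:37/4):8,E:14):13/8,((H:37/10,L:113/10):107/24,(R:29/16,Y:163/16):79/24):23/4):53/16,K:53/16)
total length: 351/4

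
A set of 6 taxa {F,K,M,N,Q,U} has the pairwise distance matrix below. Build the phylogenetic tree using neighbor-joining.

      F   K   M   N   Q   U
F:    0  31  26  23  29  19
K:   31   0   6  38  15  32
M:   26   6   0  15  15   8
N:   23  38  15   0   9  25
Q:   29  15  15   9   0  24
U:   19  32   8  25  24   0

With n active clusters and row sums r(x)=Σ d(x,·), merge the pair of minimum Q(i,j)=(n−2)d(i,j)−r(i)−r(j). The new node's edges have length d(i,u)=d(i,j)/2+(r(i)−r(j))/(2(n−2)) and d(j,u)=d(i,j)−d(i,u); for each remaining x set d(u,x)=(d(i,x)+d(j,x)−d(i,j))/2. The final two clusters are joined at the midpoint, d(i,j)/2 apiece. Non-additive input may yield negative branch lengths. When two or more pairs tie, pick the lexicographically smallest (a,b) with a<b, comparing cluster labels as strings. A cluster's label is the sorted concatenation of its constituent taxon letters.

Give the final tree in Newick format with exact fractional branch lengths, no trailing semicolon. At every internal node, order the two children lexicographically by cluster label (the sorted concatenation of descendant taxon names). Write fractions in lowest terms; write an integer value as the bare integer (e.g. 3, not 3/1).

(((F:12,U:7):39/8,(K:19/2,M:-7/2):55/8):51/16,(N:67/12,Q:41/12):51/16)

iteration 1: select K,M (d=6, Q=-168); attach at lengths (19/2, -7/2); label the merged cluster KM
  updated: d(F,KM)=51/2, d(KM,N)=47/2, d(KM,Q)=12, d(KM,U)=17
iteration 2: select N,Q (d=9, Q=-255/2); attach at lengths (67/12, 41/12); label the merged cluster NQ
  updated: d(F,NQ)=43/2, d(KM,NQ)=53/4, d(NQ,U)=20
iteration 3: select F,U (d=19, Q=-84); attach at lengths (12, 7); label the merged cluster FU
  updated: d(FU,KM)=47/4, d(FU,NQ)=45/4
iteration 4: select FU,KM (d=47/4, Q=-145/4); attach at lengths (39/8, 55/8); label the merged cluster FKMU
  updated: d(FKMU,NQ)=51/8
iteration 5: select FKMU,NQ (d=51/8); attach at lengths (51/16, 51/16); label the merged cluster FKMNQU
final tree: (((F:12,U:7):39/8,(K:19/2,M:-7/2):55/8):51/16,(N:67/12,Q:41/12):51/16)
total length: 417/8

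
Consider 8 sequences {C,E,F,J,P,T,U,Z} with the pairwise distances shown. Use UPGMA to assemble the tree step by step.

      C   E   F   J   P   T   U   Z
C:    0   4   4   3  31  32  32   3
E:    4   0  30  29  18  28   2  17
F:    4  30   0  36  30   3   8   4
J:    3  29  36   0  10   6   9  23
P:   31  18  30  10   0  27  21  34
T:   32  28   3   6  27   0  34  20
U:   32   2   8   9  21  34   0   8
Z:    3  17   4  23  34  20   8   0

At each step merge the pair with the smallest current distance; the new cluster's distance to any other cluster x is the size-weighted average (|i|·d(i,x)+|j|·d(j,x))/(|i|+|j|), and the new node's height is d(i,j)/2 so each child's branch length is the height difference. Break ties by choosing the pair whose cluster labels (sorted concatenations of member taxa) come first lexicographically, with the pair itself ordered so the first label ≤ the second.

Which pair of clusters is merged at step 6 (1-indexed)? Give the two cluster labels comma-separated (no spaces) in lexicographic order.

1. join E+U (d=2) ⇒ EU; edges |E|=1, |U|=1
  updated: d(C,EU)=18, d(EU,F)=19, d(EU,J)=19, d(EU,P)=39/2, d(EU,T)=31, d(EU,Z)=25/2
2. join C+J (d=3) ⇒ CJ; edges |C|=3/2, |J|=3/2
  updated: d(CJ,EU)=37/2, d(CJ,F)=20, d(CJ,P)=41/2, d(CJ,T)=19, d(CJ,Z)=13
3. join F+T (d=3) ⇒ FT; edges |F|=3/2, |T|=3/2
  updated: d(CJ,FT)=39/2, d(EU,FT)=25, d(FT,P)=57/2, d(FT,Z)=12
4. join FT+Z (d=12) ⇒ FTZ; edges |FT|=9/2, |Z|=6
  updated: d(CJ,FTZ)=52/3, d(EU,FTZ)=125/6, d(FTZ,P)=91/3
5. join CJ+FTZ (d=52/3) ⇒ CFJTZ; edges |CJ|=43/6, |FTZ|=8/3
  updated: d(CFJTZ,EU)=199/10, d(CFJTZ,P)=132/5
6. join EU+P (d=39/2) ⇒ EPU; edges |EU|=35/4, |P|=39/4
  updated: d(CFJTZ,EPU)=331/15
7. join CFJTZ+EPU (d=331/15) ⇒ CEFJPTUZ; edges |CFJTZ|=71/30, |EPU|=77/60
final tree: (((C:3/2,J:3/2):43/6,((F:3/2,T:3/2):9/2,Z:6):8/3):71/30,((E:1,U:1):35/4,P:39/4):77/60)
total length: 3029/60

EU,P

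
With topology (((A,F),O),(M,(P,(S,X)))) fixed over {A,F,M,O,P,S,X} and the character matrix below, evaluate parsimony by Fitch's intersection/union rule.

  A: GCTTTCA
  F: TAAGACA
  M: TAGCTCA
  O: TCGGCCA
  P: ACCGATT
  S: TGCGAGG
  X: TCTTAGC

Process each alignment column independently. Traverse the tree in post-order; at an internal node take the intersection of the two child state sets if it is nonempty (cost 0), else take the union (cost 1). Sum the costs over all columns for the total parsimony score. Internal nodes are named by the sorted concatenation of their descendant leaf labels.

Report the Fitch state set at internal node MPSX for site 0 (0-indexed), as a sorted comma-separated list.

[col 0] AF: children A:{G}, F:{T} ∪→ {G,T}; cost 1
[col 0] AFO: children AF:{G,T}, O:{T} ∩→ {T}; cost 0
[col 0] SX: children S:{T}, X:{T} ∩→ {T}; cost 0
[col 0] PSX: children P:{A}, SX:{T} ∪→ {A,T}; cost 1
[col 0] MPSX: children M:{T}, PSX:{A,T} ∩→ {T}; cost 0
[col 0] AFMOPSX: children AFO:{T}, MPSX:{T} ∩→ {T}; cost 0
[col 1] AF: children A:{C}, F:{A} ∪→ {A,C}; cost 1
[col 1] AFO: children AF:{A,C}, O:{C} ∩→ {C}; cost 0
[col 1] SX: children S:{G}, X:{C} ∪→ {C,G}; cost 1
[col 1] PSX: children P:{C}, SX:{C,G} ∩→ {C}; cost 0
[col 1] MPSX: children M:{A}, PSX:{C} ∪→ {A,C}; cost 1
[col 1] AFMOPSX: children AFO:{C}, MPSX:{A,C} ∩→ {C}; cost 0
[col 2] AF: children A:{T}, F:{A} ∪→ {A,T}; cost 1
[col 2] AFO: children AF:{A,T}, O:{G} ∪→ {A,G,T}; cost 1
[col 2] SX: children S:{C}, X:{T} ∪→ {C,T}; cost 1
[col 2] PSX: children P:{C}, SX:{C,T} ∩→ {C}; cost 0
[col 2] MPSX: children M:{G}, PSX:{C} ∪→ {C,G}; cost 1
[col 2] AFMOPSX: children AFO:{A,G,T}, MPSX:{C,G} ∩→ {G}; cost 0
[col 3] AF: children A:{T}, F:{G} ∪→ {G,T}; cost 1
[col 3] AFO: children AF:{G,T}, O:{G} ∩→ {G}; cost 0
[col 3] SX: children S:{G}, X:{T} ∪→ {G,T}; cost 1
[col 3] PSX: children P:{G}, SX:{G,T} ∩→ {G}; cost 0
[col 3] MPSX: children M:{C}, PSX:{G} ∪→ {C,G}; cost 1
[col 3] AFMOPSX: children AFO:{G}, MPSX:{C,G} ∩→ {G}; cost 0
[col 4] AF: children A:{T}, F:{A} ∪→ {A,T}; cost 1
[col 4] AFO: children AF:{A,T}, O:{C} ∪→ {A,C,T}; cost 1
[col 4] SX: children S:{A}, X:{A} ∩→ {A}; cost 0
[col 4] PSX: children P:{A}, SX:{A} ∩→ {A}; cost 0
[col 4] MPSX: children M:{T}, PSX:{A} ∪→ {A,T}; cost 1
[col 4] AFMOPSX: children AFO:{A,C,T}, MPSX:{A,T} ∩→ {A,T}; cost 0
[col 5] AF: children A:{C}, F:{C} ∩→ {C}; cost 0
[col 5] AFO: children AF:{C}, O:{C} ∩→ {C}; cost 0
[col 5] SX: children S:{G}, X:{G} ∩→ {G}; cost 0
[col 5] PSX: children P:{T}, SX:{G} ∪→ {G,T}; cost 1
[col 5] MPSX: children M:{C}, PSX:{G,T} ∪→ {C,G,T}; cost 1
[col 5] AFMOPSX: children AFO:{C}, MPSX:{C,G,T} ∩→ {C}; cost 0
[col 6] AF: children A:{A}, F:{A} ∩→ {A}; cost 0
[col 6] AFO: children AF:{A}, O:{A} ∩→ {A}; cost 0
[col 6] SX: children S:{G}, X:{C} ∪→ {C,G}; cost 1
[col 6] PSX: children P:{T}, SX:{C,G} ∪→ {C,G,T}; cost 1
[col 6] MPSX: children M:{A}, PSX:{C,G,T} ∪→ {A,C,G,T}; cost 1
[col 6] AFMOPSX: children AFO:{A}, MPSX:{A,C,G,T} ∩→ {A}; cost 0
per-site changes: [2, 3, 4, 3, 3, 2, 3]; total = 20

T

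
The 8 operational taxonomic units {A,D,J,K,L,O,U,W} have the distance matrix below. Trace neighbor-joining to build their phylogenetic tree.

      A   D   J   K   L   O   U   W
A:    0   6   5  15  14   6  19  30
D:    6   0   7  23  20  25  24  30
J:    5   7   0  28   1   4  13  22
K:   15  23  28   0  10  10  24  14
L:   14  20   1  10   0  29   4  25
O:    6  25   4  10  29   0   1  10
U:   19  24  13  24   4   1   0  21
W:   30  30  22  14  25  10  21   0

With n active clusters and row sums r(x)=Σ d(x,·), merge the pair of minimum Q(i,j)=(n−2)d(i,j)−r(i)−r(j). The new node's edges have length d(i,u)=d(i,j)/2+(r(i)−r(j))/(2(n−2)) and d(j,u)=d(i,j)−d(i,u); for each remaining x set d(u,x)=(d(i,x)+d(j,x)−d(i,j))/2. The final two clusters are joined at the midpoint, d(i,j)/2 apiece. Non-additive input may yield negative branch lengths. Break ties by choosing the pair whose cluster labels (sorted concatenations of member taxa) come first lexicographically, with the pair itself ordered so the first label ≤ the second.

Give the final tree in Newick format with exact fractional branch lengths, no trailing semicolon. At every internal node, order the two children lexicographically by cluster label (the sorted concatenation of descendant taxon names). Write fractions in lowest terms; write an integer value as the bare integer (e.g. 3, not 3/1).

iteration 1: select A,D (d=6, Q=-194); attach at lengths (-1/3, 19/3); label the merged cluster AD
  updated: d(AD,J)=3, d(AD,K)=16, d(AD,L)=14, d(AD,O)=25/2, d(AD,U)=37/2, d(AD,W)=27
iteration 2: select K,W (d=14, Q=-151); attach at lengths (53/10, 87/10); label the merged cluster KW
  updated: d(AD,KW)=29/2, d(J,KW)=18, d(KW,L)=21/2, d(KW,O)=3, d(KW,U)=31/2
iteration 3: select KW,O (d=3, Q=-99); attach at lengths (3, 0); label the merged cluster KOW
  updated: d(AD,KOW)=12, d(J,KOW)=19/2, d(KOW,L)=73/4, d(KOW,U)=27/4
iteration 4: select KOW,U (d=27/4, Q=-137/2); attach at lengths (49/12, 8/3); label the merged cluster KOUW
  updated: d(AD,KOUW)=95/8, d(J,KOUW)=63/8, d(KOUW,L)=31/4
iteration 5: select AD,J (d=3, Q=-139/4); attach at lengths (23/4, -11/4); label the merged cluster ADJ
  updated: d(ADJ,KOUW)=67/8, d(ADJ,L)=6
iteration 6: select ADJ,KOUW (d=67/8, Q=-177/8); attach at lengths (53/16, 81/16); label the merged cluster ADJKOUW
  updated: d(ADJKOUW,L)=43/16
iteration 7: select ADJKOUW,L (d=43/16); attach at lengths (43/32, 43/32); label the merged cluster ADJKLOUW
final tree: ((((A:-1/3,D:19/3):23/4,J:-11/4):53/16,(((K:53/10,W:87/10):3,O:0):49/12,U:8/3):81/16):43/32,L:43/32)
total length: 701/16

((((A:-1/3,D:19/3):23/4,J:-11/4):53/16,(((K:53/10,W:87/10):3,O:0):49/12,U:8/3):81/16):43/32,L:43/32)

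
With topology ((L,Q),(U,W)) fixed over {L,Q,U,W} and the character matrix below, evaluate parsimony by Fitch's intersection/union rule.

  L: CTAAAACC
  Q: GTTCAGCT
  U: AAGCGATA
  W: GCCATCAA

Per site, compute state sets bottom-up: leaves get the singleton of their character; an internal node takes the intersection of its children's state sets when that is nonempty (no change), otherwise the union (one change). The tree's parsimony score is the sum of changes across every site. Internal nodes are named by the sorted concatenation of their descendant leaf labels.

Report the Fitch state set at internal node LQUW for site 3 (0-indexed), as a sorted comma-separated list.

A,C

LQ@0: {C} ∪ {G} = {C,G} (union, +1)
UW@0: {A} ∪ {G} = {A,G} (union, +1)
LQUW@0: {C,G} ∩ {A,G} = {G} (intersection, +0)
LQ@1: {T} ∩ {T} = {T} (intersection, +0)
UW@1: {A} ∪ {C} = {A,C} (union, +1)
LQUW@1: {T} ∪ {A,C} = {A,C,T} (union, +1)
LQ@2: {A} ∪ {T} = {A,T} (union, +1)
UW@2: {G} ∪ {C} = {C,G} (union, +1)
LQUW@2: {A,T} ∪ {C,G} = {A,C,G,T} (union, +1)
LQ@3: {A} ∪ {C} = {A,C} (union, +1)
UW@3: {C} ∪ {A} = {A,C} (union, +1)
LQUW@3: {A,C} ∩ {A,C} = {A,C} (intersection, +0)
LQ@4: {A} ∩ {A} = {A} (intersection, +0)
UW@4: {G} ∪ {T} = {G,T} (union, +1)
LQUW@4: {A} ∪ {G,T} = {A,G,T} (union, +1)
LQ@5: {A} ∪ {G} = {A,G} (union, +1)
UW@5: {A} ∪ {C} = {A,C} (union, +1)
LQUW@5: {A,G} ∩ {A,C} = {A} (intersection, +0)
LQ@6: {C} ∩ {C} = {C} (intersection, +0)
UW@6: {T} ∪ {A} = {A,T} (union, +1)
LQUW@6: {C} ∪ {A,T} = {A,C,T} (union, +1)
LQ@7: {C} ∪ {T} = {C,T} (union, +1)
UW@7: {A} ∩ {A} = {A} (intersection, +0)
LQUW@7: {C,T} ∪ {A} = {A,C,T} (union, +1)
per-site changes: [2, 2, 3, 2, 2, 2, 2, 2]; total = 17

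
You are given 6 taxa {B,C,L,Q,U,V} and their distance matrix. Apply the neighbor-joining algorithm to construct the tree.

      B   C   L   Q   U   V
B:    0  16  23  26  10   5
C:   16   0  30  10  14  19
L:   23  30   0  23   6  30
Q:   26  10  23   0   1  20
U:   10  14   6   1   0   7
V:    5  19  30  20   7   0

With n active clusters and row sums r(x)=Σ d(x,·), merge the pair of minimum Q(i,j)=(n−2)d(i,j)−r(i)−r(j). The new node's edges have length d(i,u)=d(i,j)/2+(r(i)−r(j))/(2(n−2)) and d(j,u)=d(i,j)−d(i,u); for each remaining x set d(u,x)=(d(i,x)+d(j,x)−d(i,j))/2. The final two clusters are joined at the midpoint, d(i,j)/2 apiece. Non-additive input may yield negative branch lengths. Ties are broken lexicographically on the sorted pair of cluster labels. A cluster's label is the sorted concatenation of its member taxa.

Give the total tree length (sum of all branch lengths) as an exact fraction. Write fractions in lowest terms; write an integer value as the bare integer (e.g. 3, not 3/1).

303/8

iteration 1: select B,V (d=5, Q=-141); attach at lengths (19/8, 21/8); label the merged cluster BV
  updated: d(BV,C)=15, d(BV,L)=24, d(BV,Q)=41/2, d(BV,U)=6
iteration 2: select C,Q (d=10, Q=-187/2); attach at lengths (89/12, 31/12); label the merged cluster CQ
  updated: d(BV,CQ)=51/4, d(CQ,L)=43/2, d(CQ,U)=5/2
iteration 3: select BV,CQ (d=51/4, Q=-54); attach at lengths (63/8, 39/8); label the merged cluster BCQV
  updated: d(BCQV,L)=131/8, d(BCQV,U)=-17/8
iteration 4: select BCQV,L (d=131/8, Q=-81/4); attach at lengths (33/8, 49/4); label the merged cluster BCLQV
  updated: d(BCLQV,U)=-25/4
iteration 5: select BCLQV,U (d=-25/4); attach at lengths (-25/8, -25/8); label the merged cluster BCLQUV
final tree: ((((B:19/8,V:21/8):63/8,(C:89/12,Q:31/12):39/8):33/8,L:49/4):-25/8,U:-25/8)
total length: 303/8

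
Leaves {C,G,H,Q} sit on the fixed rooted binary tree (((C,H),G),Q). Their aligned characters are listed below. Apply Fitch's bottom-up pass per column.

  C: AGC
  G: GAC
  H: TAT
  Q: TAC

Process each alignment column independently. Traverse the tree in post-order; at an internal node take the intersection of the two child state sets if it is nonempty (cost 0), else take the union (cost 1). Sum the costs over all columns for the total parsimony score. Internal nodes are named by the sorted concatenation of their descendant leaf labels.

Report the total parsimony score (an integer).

4

[col 0] CH: children C:{A}, H:{T} ∪→ {A,T}; cost 1
[col 0] CGH: children CH:{A,T}, G:{G} ∪→ {A,G,T}; cost 1
[col 0] CGHQ: children CGH:{A,G,T}, Q:{T} ∩→ {T}; cost 0
[col 1] CH: children C:{G}, H:{A} ∪→ {A,G}; cost 1
[col 1] CGH: children CH:{A,G}, G:{A} ∩→ {A}; cost 0
[col 1] CGHQ: children CGH:{A}, Q:{A} ∩→ {A}; cost 0
[col 2] CH: children C:{C}, H:{T} ∪→ {C,T}; cost 1
[col 2] CGH: children CH:{C,T}, G:{C} ∩→ {C}; cost 0
[col 2] CGHQ: children CGH:{C}, Q:{C} ∩→ {C}; cost 0
per-site changes: [2, 1, 1]; total = 4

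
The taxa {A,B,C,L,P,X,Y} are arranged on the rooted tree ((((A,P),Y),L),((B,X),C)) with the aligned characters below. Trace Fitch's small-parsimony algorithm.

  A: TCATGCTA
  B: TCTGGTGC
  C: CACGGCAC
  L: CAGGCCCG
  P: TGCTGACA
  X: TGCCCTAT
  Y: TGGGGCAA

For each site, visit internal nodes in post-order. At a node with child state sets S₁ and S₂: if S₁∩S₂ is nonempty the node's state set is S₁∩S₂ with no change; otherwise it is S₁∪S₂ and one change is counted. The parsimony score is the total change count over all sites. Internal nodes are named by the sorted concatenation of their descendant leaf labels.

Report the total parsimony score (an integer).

23

[col 0] AP: children A:{T}, P:{T} ∩→ {T}; cost 0
[col 0] APY: children AP:{T}, Y:{T} ∩→ {T}; cost 0
[col 0] ALPY: children APY:{T}, L:{C} ∪→ {C,T}; cost 1
[col 0] BX: children B:{T}, X:{T} ∩→ {T}; cost 0
[col 0] BCX: children BX:{T}, C:{C} ∪→ {C,T}; cost 1
[col 0] ABCLPXY: children ALPY:{C,T}, BCX:{C,T} ∩→ {C,T}; cost 0
[col 1] AP: children A:{C}, P:{G} ∪→ {C,G}; cost 1
[col 1] APY: children AP:{C,G}, Y:{G} ∩→ {G}; cost 0
[col 1] ALPY: children APY:{G}, L:{A} ∪→ {A,G}; cost 1
[col 1] BX: children B:{C}, X:{G} ∪→ {C,G}; cost 1
[col 1] BCX: children BX:{C,G}, C:{A} ∪→ {A,C,G}; cost 1
[col 1] ABCLPXY: children ALPY:{A,G}, BCX:{A,C,G} ∩→ {A,G}; cost 0
[col 2] AP: children A:{A}, P:{C} ∪→ {A,C}; cost 1
[col 2] APY: children AP:{A,C}, Y:{G} ∪→ {A,C,G}; cost 1
[col 2] ALPY: children APY:{A,C,G}, L:{G} ∩→ {G}; cost 0
[col 2] BX: children B:{T}, X:{C} ∪→ {C,T}; cost 1
[col 2] BCX: children BX:{C,T}, C:{C} ∩→ {C}; cost 0
[col 2] ABCLPXY: children ALPY:{G}, BCX:{C} ∪→ {C,G}; cost 1
[col 3] AP: children A:{T}, P:{T} ∩→ {T}; cost 0
[col 3] APY: children AP:{T}, Y:{G} ∪→ {G,T}; cost 1
[col 3] ALPY: children APY:{G,T}, L:{G} ∩→ {G}; cost 0
[col 3] BX: children B:{G}, X:{C} ∪→ {C,G}; cost 1
[col 3] BCX: children BX:{C,G}, C:{G} ∩→ {G}; cost 0
[col 3] ABCLPXY: children ALPY:{G}, BCX:{G} ∩→ {G}; cost 0
[col 4] AP: children A:{G}, P:{G} ∩→ {G}; cost 0
[col 4] APY: children AP:{G}, Y:{G} ∩→ {G}; cost 0
[col 4] ALPY: children APY:{G}, L:{C} ∪→ {C,G}; cost 1
[col 4] BX: children B:{G}, X:{C} ∪→ {C,G}; cost 1
[col 4] BCX: children BX:{C,G}, C:{G} ∩→ {G}; cost 0
[col 4] ABCLPXY: children ALPY:{C,G}, BCX:{G} ∩→ {G}; cost 0
[col 5] AP: children A:{C}, P:{A} ∪→ {A,C}; cost 1
[col 5] APY: children AP:{A,C}, Y:{C} ∩→ {C}; cost 0
[col 5] ALPY: children APY:{C}, L:{C} ∩→ {C}; cost 0
[col 5] BX: children B:{T}, X:{T} ∩→ {T}; cost 0
[col 5] BCX: children BX:{T}, C:{C} ∪→ {C,T}; cost 1
[col 5] ABCLPXY: children ALPY:{C}, BCX:{C,T} ∩→ {C}; cost 0
[col 6] AP: children A:{T}, P:{C} ∪→ {C,T}; cost 1
[col 6] APY: children AP:{C,T}, Y:{A} ∪→ {A,C,T}; cost 1
[col 6] ALPY: children APY:{A,C,T}, L:{C} ∩→ {C}; cost 0
[col 6] BX: children B:{G}, X:{A} ∪→ {A,G}; cost 1
[col 6] BCX: children BX:{A,G}, C:{A} ∩→ {A}; cost 0
[col 6] ABCLPXY: children ALPY:{C}, BCX:{A} ∪→ {A,C}; cost 1
[col 7] AP: children A:{A}, P:{A} ∩→ {A}; cost 0
[col 7] APY: children AP:{A}, Y:{A} ∩→ {A}; cost 0
[col 7] ALPY: children APY:{A}, L:{G} ∪→ {A,G}; cost 1
[col 7] BX: children B:{C}, X:{T} ∪→ {C,T}; cost 1
[col 7] BCX: children BX:{C,T}, C:{C} ∩→ {C}; cost 0
[col 7] ABCLPXY: children ALPY:{A,G}, BCX:{C} ∪→ {A,C,G}; cost 1
per-site changes: [2, 4, 4, 2, 2, 2, 4, 3]; total = 23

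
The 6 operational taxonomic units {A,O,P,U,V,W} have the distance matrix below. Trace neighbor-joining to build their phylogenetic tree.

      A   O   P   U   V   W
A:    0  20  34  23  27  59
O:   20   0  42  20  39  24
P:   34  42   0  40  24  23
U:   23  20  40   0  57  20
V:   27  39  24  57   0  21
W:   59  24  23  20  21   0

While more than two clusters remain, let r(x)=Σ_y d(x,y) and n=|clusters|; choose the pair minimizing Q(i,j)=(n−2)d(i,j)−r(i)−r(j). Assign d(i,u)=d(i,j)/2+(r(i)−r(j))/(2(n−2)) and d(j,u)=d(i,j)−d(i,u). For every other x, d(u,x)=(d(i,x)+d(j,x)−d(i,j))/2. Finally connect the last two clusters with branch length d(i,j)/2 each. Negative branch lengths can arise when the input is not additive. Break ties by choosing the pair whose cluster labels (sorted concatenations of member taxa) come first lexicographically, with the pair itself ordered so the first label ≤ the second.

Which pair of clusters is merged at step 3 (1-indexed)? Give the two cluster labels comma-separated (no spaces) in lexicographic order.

step 1: merge (P,V) at d=24, Q=-235; branch lengths P→91/8, V→101/8; new cluster PV
  updated: d(A,PV)=37/2, d(O,PV)=57/2, d(PV,U)=73/2, d(PV,W)=10
step 2: merge (PV,W) at d=10, Q=-353/2; branch lengths PV→7/4, W→33/4; new cluster PVW
  updated: d(A,PVW)=135/4, d(O,PVW)=85/4, d(PVW,U)=93/4
step 3: merge (A,O) at d=20, Q=-98; branch lengths A→111/8, O→49/8; new cluster AO
  updated: d(AO,PVW)=35/2, d(AO,U)=23/2
step 4: merge (AO,PVW) at d=35/2, Q=-209/4; branch lengths AO→23/8, PVW→117/8; new cluster AOPVW
  updated: d(AOPVW,U)=69/8
step 5: merge (AOPVW,U) at d=69/8; branch lengths AOPVW→69/16, U→69/16; new cluster AOPUVW
final tree: (((A:111/8,O:49/8):23/8,((P:91/8,V:101/8):7/4,W:33/4):117/8):69/16,U:69/16)
total length: 641/8

A,O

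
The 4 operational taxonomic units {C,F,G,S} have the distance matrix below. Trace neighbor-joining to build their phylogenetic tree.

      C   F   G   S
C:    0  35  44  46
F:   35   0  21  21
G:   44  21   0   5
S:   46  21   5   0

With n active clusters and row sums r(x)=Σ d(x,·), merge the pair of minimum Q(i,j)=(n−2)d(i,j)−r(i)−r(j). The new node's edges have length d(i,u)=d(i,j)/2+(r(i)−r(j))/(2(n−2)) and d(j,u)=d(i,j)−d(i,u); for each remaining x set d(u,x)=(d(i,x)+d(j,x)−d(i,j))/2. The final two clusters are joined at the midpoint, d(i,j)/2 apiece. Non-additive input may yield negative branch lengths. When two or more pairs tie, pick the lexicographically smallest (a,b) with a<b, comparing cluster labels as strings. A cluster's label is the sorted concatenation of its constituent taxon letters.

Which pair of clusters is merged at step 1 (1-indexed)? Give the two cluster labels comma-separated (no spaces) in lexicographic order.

C,F

1. join C+F (d=35, Q=-132) ⇒ CF; edges |C|=59/2, |F|=11/2
  updated: d(CF,G)=15, d(CF,S)=16
2. join CF+G (d=15, Q=-36) ⇒ CFG; edges |CF|=13, |G|=2
  updated: d(CFG,S)=3
3. join CFG+S (d=3) ⇒ CFGS; edges |CFG|=3/2, |S|=3/2
final tree: (((C:59/2,F:11/2):13,G:2):3/2,S:3/2)
total length: 53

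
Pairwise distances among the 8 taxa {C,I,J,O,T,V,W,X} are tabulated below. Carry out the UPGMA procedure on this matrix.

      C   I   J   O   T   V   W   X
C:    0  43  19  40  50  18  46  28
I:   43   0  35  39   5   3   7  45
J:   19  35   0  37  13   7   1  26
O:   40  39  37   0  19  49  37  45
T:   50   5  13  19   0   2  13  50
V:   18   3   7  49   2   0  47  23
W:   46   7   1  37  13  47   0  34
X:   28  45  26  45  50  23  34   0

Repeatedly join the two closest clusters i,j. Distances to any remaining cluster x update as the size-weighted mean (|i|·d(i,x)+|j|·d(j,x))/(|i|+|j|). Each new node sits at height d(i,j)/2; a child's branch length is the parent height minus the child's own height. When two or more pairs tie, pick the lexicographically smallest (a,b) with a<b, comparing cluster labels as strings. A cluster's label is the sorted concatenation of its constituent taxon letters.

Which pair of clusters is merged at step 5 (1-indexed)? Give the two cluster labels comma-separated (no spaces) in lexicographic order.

step 1: merge (J,W) at d=1; branch lengths J→1/2, W→1/2; new cluster JW
  updated: d(C,JW)=65/2, d(I,JW)=21, d(JW,O)=37, d(JW,T)=13, d(JW,V)=27, d(JW,X)=30
step 2: merge (T,V) at d=2; branch lengths T→1, V→1; new cluster TV
  updated: d(C,TV)=34, d(I,TV)=4, d(JW,TV)=20, d(O,TV)=34, d(TV,X)=73/2
step 3: merge (I,TV) at d=4; branch lengths I→2, TV→1; new cluster ITV
  updated: d(C,ITV)=37, d(ITV,JW)=61/3, d(ITV,O)=107/3, d(ITV,X)=118/3
step 4: merge (ITV,JW) at d=61/3; branch lengths ITV→49/6, JW→29/3; new cluster IJTVW
  updated: d(C,IJTVW)=176/5, d(IJTVW,O)=181/5, d(IJTVW,X)=178/5
step 5: merge (C,X) at d=28; branch lengths C→14, X→14; new cluster CX
  updated: d(CX,IJTVW)=177/5, d(CX,O)=85/2
step 6: merge (CX,IJTVW) at d=177/5; branch lengths CX→37/10, IJTVW→113/15; new cluster CIJTVWX
  updated: d(CIJTVWX,O)=38
step 7: merge (CIJTVWX,O) at d=38; branch lengths CIJTVWX→13/10, O→19; new cluster CIJOTVWX
final tree: (((C:14,X:14):37/10,((I:2,(T:1,V:1):1):49/6,(J:1/2,W:1/2):29/3):113/15):13/10,O:19)
total length: 2501/30

C,X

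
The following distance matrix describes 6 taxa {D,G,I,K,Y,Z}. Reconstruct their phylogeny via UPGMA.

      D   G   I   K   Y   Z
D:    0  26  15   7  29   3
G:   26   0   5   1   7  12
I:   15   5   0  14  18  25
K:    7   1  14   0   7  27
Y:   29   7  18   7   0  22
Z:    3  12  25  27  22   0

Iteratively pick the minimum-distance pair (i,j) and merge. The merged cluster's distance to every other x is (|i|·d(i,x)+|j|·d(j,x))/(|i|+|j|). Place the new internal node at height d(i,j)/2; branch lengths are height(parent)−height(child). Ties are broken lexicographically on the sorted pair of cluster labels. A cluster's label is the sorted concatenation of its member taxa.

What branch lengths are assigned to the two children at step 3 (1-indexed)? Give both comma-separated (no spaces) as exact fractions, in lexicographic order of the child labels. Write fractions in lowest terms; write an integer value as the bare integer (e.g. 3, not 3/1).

step 1: merge (G,K) at d=1; branch lengths G→1/2, K→1/2; new cluster GK
  updated: d(D,GK)=33/2, d(GK,I)=19/2, d(GK,Y)=7, d(GK,Z)=39/2
step 2: merge (D,Z) at d=3; branch lengths D→3/2, Z→3/2; new cluster DZ
  updated: d(DZ,GK)=18, d(DZ,I)=20, d(DZ,Y)=51/2
step 3: merge (GK,Y) at d=7; branch lengths GK→3, Y→7/2; new cluster GKY
  updated: d(DZ,GKY)=41/2, d(GKY,I)=37/3
step 4: merge (GKY,I) at d=37/3; branch lengths GKY→8/3, I→37/6; new cluster GIKY
  updated: d(DZ,GIKY)=163/8
step 5: merge (DZ,GIKY) at d=163/8; branch lengths DZ→139/16, GIKY→193/48; new cluster DGIKYZ
final tree: ((D:3/2,Z:3/2):139/16,(((G:1/2,K:1/2):3,Y:7/2):8/3,I:37/6):193/48)
total length: 769/24

3,7/2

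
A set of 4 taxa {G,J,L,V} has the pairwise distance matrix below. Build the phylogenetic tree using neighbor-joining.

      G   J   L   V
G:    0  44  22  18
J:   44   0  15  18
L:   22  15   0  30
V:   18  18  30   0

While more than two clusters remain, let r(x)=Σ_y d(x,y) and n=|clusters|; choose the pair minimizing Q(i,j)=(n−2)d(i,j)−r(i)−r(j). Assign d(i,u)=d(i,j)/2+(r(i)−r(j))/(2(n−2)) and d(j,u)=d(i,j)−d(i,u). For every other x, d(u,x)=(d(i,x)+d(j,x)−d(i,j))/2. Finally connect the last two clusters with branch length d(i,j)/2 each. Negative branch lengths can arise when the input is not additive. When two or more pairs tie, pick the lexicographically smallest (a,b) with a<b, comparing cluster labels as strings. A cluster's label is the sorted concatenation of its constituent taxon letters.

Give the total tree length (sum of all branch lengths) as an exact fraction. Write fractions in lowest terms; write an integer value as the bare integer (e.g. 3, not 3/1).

45

iteration 1: select G,V (d=18, Q=-114); attach at lengths (27/2, 9/2); label the merged cluster GV
  updated: d(GV,J)=22, d(GV,L)=17
iteration 2: select GV,J (d=22, Q=-54); attach at lengths (12, 10); label the merged cluster GJV
  updated: d(GJV,L)=5
iteration 3: select GJV,L (d=5); attach at lengths (5/2, 5/2); label the merged cluster GJLV
final tree: (((G:27/2,V:9/2):12,J:10):5/2,L:5/2)
total length: 45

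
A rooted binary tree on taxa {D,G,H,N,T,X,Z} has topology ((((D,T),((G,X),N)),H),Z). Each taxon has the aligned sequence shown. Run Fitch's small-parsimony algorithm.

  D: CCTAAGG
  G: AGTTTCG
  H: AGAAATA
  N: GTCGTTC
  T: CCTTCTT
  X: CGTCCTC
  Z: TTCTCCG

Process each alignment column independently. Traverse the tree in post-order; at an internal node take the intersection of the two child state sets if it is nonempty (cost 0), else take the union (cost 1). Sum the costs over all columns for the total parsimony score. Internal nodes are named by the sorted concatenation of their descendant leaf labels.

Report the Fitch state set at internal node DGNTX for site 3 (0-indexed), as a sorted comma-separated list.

T

DT@0: {C} ∩ {C} = {C} (intersection, +0)
GX@0: {A} ∪ {C} = {A,C} (union, +1)
GNX@0: {A,C} ∪ {G} = {A,C,G} (union, +1)
DGNTX@0: {C} ∩ {A,C,G} = {C} (intersection, +0)
DGHNTX@0: {C} ∪ {A} = {A,C} (union, +1)
DGHNTXZ@0: {A,C} ∪ {T} = {A,C,T} (union, +1)
DT@1: {C} ∩ {C} = {C} (intersection, +0)
GX@1: {G} ∩ {G} = {G} (intersection, +0)
GNX@1: {G} ∪ {T} = {G,T} (union, +1)
DGNTX@1: {C} ∪ {G,T} = {C,G,T} (union, +1)
DGHNTX@1: {C,G,T} ∩ {G} = {G} (intersection, +0)
DGHNTXZ@1: {G} ∪ {T} = {G,T} (union, +1)
DT@2: {T} ∩ {T} = {T} (intersection, +0)
GX@2: {T} ∩ {T} = {T} (intersection, +0)
GNX@2: {T} ∪ {C} = {C,T} (union, +1)
DGNTX@2: {T} ∩ {C,T} = {T} (intersection, +0)
DGHNTX@2: {T} ∪ {A} = {A,T} (union, +1)
DGHNTXZ@2: {A,T} ∪ {C} = {A,C,T} (union, +1)
DT@3: {A} ∪ {T} = {A,T} (union, +1)
GX@3: {T} ∪ {C} = {C,T} (union, +1)
GNX@3: {C,T} ∪ {G} = {C,G,T} (union, +1)
DGNTX@3: {A,T} ∩ {C,G,T} = {T} (intersection, +0)
DGHNTX@3: {T} ∪ {A} = {A,T} (union, +1)
DGHNTXZ@3: {A,T} ∩ {T} = {T} (intersection, +0)
DT@4: {A} ∪ {C} = {A,C} (union, +1)
GX@4: {T} ∪ {C} = {C,T} (union, +1)
GNX@4: {C,T} ∩ {T} = {T} (intersection, +0)
DGNTX@4: {A,C} ∪ {T} = {A,C,T} (union, +1)
DGHNTX@4: {A,C,T} ∩ {A} = {A} (intersection, +0)
DGHNTXZ@4: {A} ∪ {C} = {A,C} (union, +1)
DT@5: {G} ∪ {T} = {G,T} (union, +1)
GX@5: {C} ∪ {T} = {C,T} (union, +1)
GNX@5: {C,T} ∩ {T} = {T} (intersection, +0)
DGNTX@5: {G,T} ∩ {T} = {T} (intersection, +0)
DGHNTX@5: {T} ∩ {T} = {T} (intersection, +0)
DGHNTXZ@5: {T} ∪ {C} = {C,T} (union, +1)
DT@6: {G} ∪ {T} = {G,T} (union, +1)
GX@6: {G} ∪ {C} = {C,G} (union, +1)
GNX@6: {C,G} ∩ {C} = {C} (intersection, +0)
DGNTX@6: {G,T} ∪ {C} = {C,G,T} (union, +1)
DGHNTX@6: {C,G,T} ∪ {A} = {A,C,G,T} (union, +1)
DGHNTXZ@6: {A,C,G,T} ∩ {G} = {G} (intersection, +0)
per-site changes: [4, 3, 3, 4, 4, 3, 4]; total = 25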